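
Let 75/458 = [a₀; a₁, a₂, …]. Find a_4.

1

75 = 0·458 + 75   →  a_0 = 0
458 = 6·75 + 8   →  a_1 = 6
75 = 9·8 + 3   →  a_2 = 9
8 = 2·3 + 2   →  a_3 = 2
3 = 1·2 + 1   →  a_4 = 1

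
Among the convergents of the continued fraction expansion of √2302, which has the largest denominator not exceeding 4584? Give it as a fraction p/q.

218737/4559

√2302 = [47; 1, 46, 1, 94, …] (period length 4).
Convergents:
  p_0/q_0 = 47/1
  p_1/q_1 = 48/1
  p_2/q_2 = 2255/47
  p_3/q_3 = 2303/48
  p_4/q_4 = 218737/4559
  p_5/q_5 = 221040/4607
q_4 = 4559 ≤ 4584 < 4607 = q_5, so the answer is 218737/4559.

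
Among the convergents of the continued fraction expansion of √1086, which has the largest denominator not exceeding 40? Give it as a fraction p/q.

725/22

√1086 = [32; 1, 20, 1, 64, …] (period length 4).
Convergents:
  p_0/q_0 = 32/1
  p_1/q_1 = 33/1
  p_2/q_2 = 692/21
  p_3/q_3 = 725/22
  p_4/q_4 = 47092/1429
q_3 = 22 ≤ 40 < 1429 = q_4, so the answer is 725/22.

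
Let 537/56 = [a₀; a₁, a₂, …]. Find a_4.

3

537 = 9·56 + 33   →  a_0 = 9
56 = 1·33 + 23   →  a_1 = 1
33 = 1·23 + 10   →  a_2 = 1
23 = 2·10 + 3   →  a_3 = 2
10 = 3·3 + 1   →  a_4 = 3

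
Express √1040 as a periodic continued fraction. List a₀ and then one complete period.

[32; 4, 64]

a₀ = ⌊√1040⌋ = 32.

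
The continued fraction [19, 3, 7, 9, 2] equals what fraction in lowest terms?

8191/424

Using pₖ = aₖpₖ₋₁ + pₖ₋₂ and qₖ = aₖqₖ₋₁ + qₖ₋₂:
  k=0: a=19, p=19, q=1
  k=1: a=3, p=58, q=3
  k=2: a=7, p=425, q=22
  k=3: a=9, p=3883, q=201
  k=4: a=2, p=8191, q=424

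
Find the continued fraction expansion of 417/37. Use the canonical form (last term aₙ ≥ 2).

417 = 11*37 + 10
37 = 3*10 + 7
10 = 1*7 + 3
7 = 2*3 + 1
3 = 3*1 + 0  (stop)
So 417/37 = [11; 3, 1, 2, 3].

[11; 3, 1, 2, 3]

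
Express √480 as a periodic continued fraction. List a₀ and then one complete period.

a₀ = ⌊√480⌋ = 21.
With m₀=0, d₀=1 and mₖ₊₁ = dₖaₖ − mₖ, dₖ₊₁ = (n − mₖ₊₁²)/dₖ, aₖ₊₁ = ⌊(a₀+mₖ₊₁)/dₖ₊₁⌋:
  k=1: m=21, d=39, a=1
  k=2: m=18, d=4, a=9
  k=3: m=18, d=39, a=1
  k=4: m=21, d=1, a=42
d=1 and a=2a₀=42 at k=4, so the next step gives (m, d) = (21, 39) again — its k=1 value — and the period has length 4.

[21; 1, 9, 1, 42]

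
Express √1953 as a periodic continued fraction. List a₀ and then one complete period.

a₀ = ⌊√1953⌋ = 44.
With m₀=0, d₀=1 and mₖ₊₁ = dₖaₖ − mₖ, dₖ₊₁ = (n − mₖ₊₁²)/dₖ, aₖ₊₁ = ⌊(a₀+mₖ₊₁)/dₖ₊₁⌋:
  k=1: m=44, d=17, a=5
  k=2: m=41, d=16, a=5
  k=3: m=39, d=27, a=3
  k=4: m=42, d=7, a=12
  k=5: m=42, d=27, a=3
  k=6: m=39, d=16, a=5
  k=7: m=41, d=17, a=5
  k=8: m=44, d=1, a=88
d=1 and a=2a₀=88 at k=8, so the next step gives (m, d) = (44, 17) again — its k=1 value — and the period has length 8.

[44; 5, 5, 3, 12, 3, 5, 5, 88]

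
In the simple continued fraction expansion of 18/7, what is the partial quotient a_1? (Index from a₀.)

18 = 2·7 + 4   →  a_0 = 2
7 = 1·4 + 3   →  a_1 = 1

1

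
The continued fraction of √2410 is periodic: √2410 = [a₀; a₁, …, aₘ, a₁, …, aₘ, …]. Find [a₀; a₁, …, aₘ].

[49; 10, 1, 8, 1, 10, 98]

a₀ = ⌊√2410⌋ = 49.
With m₀=0, d₀=1 and mₖ₊₁ = dₖaₖ − mₖ, dₖ₊₁ = (n − mₖ₊₁²)/dₖ, aₖ₊₁ = ⌊(a₀+mₖ₊₁)/dₖ₊₁⌋:
  k=1: m=49, d=9, a=10
  k=2: m=41, d=81, a=1
  k=3: m=40, d=10, a=8
  k=4: m=40, d=81, a=1
  k=5: m=41, d=9, a=10
  k=6: m=49, d=1, a=98
d=1 and a=2a₀=98 at k=6, so the next step gives (m, d) = (49, 9) again — its k=1 value — and the period has length 6.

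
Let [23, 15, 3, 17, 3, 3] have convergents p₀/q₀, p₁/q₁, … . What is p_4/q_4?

56210/2437

Using pₖ = aₖpₖ₋₁ + pₖ₋₂, qₖ = aₖqₖ₋₁ + qₖ₋₂ (with p₋₁=1, p₋₂=0, q₋₁=0, q₋₂=1):
  k=0: a=23, p=23, q=1
  k=1: a=15, p=346, q=15
  k=2: a=3, p=1061, q=46
  k=3: a=17, p=18383, q=797
  k=4: a=3, p=56210, q=2437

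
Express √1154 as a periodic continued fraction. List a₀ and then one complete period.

a₀ = ⌊√1154⌋ = 33.
With m₀=0, d₀=1 and mₖ₊₁ = dₖaₖ − mₖ, dₖ₊₁ = (n − mₖ₊₁²)/dₖ, aₖ₊₁ = ⌊(a₀+mₖ₊₁)/dₖ₊₁⌋:
  k=1: m=33, d=65, a=1
  k=2: m=32, d=2, a=32
  k=3: m=32, d=65, a=1
  k=4: m=33, d=1, a=66
d=1 and a=2a₀=66 at k=4, so the next step gives (m, d) = (33, 65) again — its k=1 value — and the period has length 4.

[33; 1, 32, 1, 66]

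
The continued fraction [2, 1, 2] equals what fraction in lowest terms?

Fold from the inside: start with 2/1.
  1 + 1/2 = 3/2
  2 + 2/3 = 8/3

8/3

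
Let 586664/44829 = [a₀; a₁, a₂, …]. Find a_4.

586664 = 13·44829 + 3887   →  a_0 = 13
44829 = 11·3887 + 2072   →  a_1 = 11
3887 = 1·2072 + 1815   →  a_2 = 1
2072 = 1·1815 + 257   →  a_3 = 1
1815 = 7·257 + 16   →  a_4 = 7

7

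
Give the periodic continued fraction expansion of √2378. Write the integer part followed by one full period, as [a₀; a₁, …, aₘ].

[48; 1, 3, 3, 1, 96]

a₀ = ⌊√2378⌋ = 48.
With m₀=0, d₀=1 and mₖ₊₁ = dₖaₖ − mₖ, dₖ₊₁ = (n − mₖ₊₁²)/dₖ, aₖ₊₁ = ⌊(a₀+mₖ₊₁)/dₖ₊₁⌋:
  k=1: m=48, d=74, a=1
  k=2: m=26, d=23, a=3
  k=3: m=43, d=23, a=3
  k=4: m=26, d=74, a=1
  k=5: m=48, d=1, a=96
d=1 and a=2a₀=96 at k=5, so the next step gives (m, d) = (48, 74) again — its k=1 value — and the period has length 5.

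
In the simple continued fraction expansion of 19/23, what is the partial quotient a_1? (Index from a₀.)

1

19 = 0·23 + 19   →  a_0 = 0
23 = 1·19 + 4   →  a_1 = 1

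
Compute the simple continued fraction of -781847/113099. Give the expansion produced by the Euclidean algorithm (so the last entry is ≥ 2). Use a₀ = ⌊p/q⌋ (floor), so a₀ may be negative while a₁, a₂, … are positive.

[-7; 11, 2, 18, 2, 3, 3, 11]

-781847 = -7·113099 + 9846
113099 = 11·9846 + 4793
9846 = 2·4793 + 260
4793 = 18·260 + 113
260 = 2·113 + 34
113 = 3·34 + 11
34 = 3·11 + 1
11 = 11·1 + 0  (stop)
So -781847/113099 = [-7; 11, 2, 18, 2, 3, 3, 11].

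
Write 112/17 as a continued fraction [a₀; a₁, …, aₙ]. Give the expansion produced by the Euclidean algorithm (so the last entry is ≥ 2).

112 = 6×17 + 10
17 = 1×10 + 7
10 = 1×7 + 3
7 = 2×3 + 1
3 = 3×1 + 0  (stop)
So 112/17 = [6; 1, 1, 2, 3].

[6; 1, 1, 2, 3]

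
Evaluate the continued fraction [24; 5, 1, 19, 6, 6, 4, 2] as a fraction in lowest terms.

Using pₖ = aₖpₖ₋₁ + pₖ₋₂ and qₖ = aₖqₖ₋₁ + qₖ₋₂:
  k=0: a=24, p=24, q=1
  k=1: a=5, p=121, q=5
  k=2: a=1, p=145, q=6
  k=3: a=19, p=2876, q=119
  k=4: a=6, p=17401, q=720
  k=5: a=6, p=107282, q=4439
  k=6: a=4, p=446529, q=18476
  k=7: a=2, p=1000340, q=41391

1000340/41391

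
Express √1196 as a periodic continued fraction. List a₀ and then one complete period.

a₀ = ⌊√1196⌋ = 34.
With m₀=0, d₀=1 and mₖ₊₁ = dₖaₖ − mₖ, dₖ₊₁ = (n − mₖ₊₁²)/dₖ, aₖ₊₁ = ⌊(a₀+mₖ₊₁)/dₖ₊₁⌋:
  k=1: m=34, d=40, a=1
  k=2: m=6, d=29, a=1
  k=3: m=23, d=23, a=2
  k=4: m=23, d=29, a=1
  k=5: m=6, d=40, a=1
  k=6: m=34, d=1, a=68
d=1 and a=2a₀=68 at k=6, so the next step gives (m, d) = (34, 40) again — its k=1 value — and the period has length 6.

[34; 1, 1, 2, 1, 1, 68]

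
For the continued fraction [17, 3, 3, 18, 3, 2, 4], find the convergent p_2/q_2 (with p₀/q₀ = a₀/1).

173/10

Using pₖ = aₖpₖ₋₁ + pₖ₋₂, qₖ = aₖqₖ₋₁ + qₖ₋₂ (with p₋₁=1, p₋₂=0, q₋₁=0, q₋₂=1):
  k=0: a=17, p=17, q=1
  k=1: a=3, p=52, q=3
  k=2: a=3, p=173, q=10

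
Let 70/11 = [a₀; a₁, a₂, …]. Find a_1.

2

70 = 6·11 + 4   →  a_0 = 6
11 = 2·4 + 3   →  a_1 = 2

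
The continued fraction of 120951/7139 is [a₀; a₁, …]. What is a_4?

19

120951 = 16·7139 + 6727   →  a_0 = 16
7139 = 1·6727 + 412   →  a_1 = 1
6727 = 16·412 + 135   →  a_2 = 16
412 = 3·135 + 7   →  a_3 = 3
135 = 19·7 + 2   →  a_4 = 19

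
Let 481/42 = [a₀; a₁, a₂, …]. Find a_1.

2

481 = 11·42 + 19   →  a_0 = 11
42 = 2·19 + 4   →  a_1 = 2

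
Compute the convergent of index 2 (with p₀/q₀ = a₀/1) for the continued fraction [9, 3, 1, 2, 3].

Using pₖ = aₖpₖ₋₁ + pₖ₋₂, qₖ = aₖqₖ₋₁ + qₖ₋₂ (with p₋₁=1, p₋₂=0, q₋₁=0, q₋₂=1):
  k=0: a=9, p=9, q=1
  k=1: a=3, p=28, q=3
  k=2: a=1, p=37, q=4

37/4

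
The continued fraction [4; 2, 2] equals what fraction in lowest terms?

22/5

Using pₖ = aₖpₖ₋₁ + pₖ₋₂ and qₖ = aₖqₖ₋₁ + qₖ₋₂:
  k=0: a=4, p=4, q=1
  k=1: a=2, p=9, q=2
  k=2: a=2, p=22, q=5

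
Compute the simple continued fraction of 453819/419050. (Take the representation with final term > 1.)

[1; 12, 19, 12, 15, 10]

453819 = 1*419050 + 34769
419050 = 12*34769 + 1822
34769 = 19*1822 + 151
1822 = 12*151 + 10
151 = 15*10 + 1
10 = 10*1 + 0  (stop)
So 453819/419050 = [1; 12, 19, 12, 15, 10].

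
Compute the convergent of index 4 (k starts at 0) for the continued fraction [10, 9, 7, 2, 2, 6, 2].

Using pₖ = aₖpₖ₋₁ + pₖ₋₂, qₖ = aₖqₖ₋₁ + qₖ₋₂ (with p₋₁=1, p₋₂=0, q₋₁=0, q₋₂=1):
  k=0: a=10, p=10, q=1
  k=1: a=9, p=91, q=9
  k=2: a=7, p=647, q=64
  k=3: a=2, p=1385, q=137
  k=4: a=2, p=3417, q=338

3417/338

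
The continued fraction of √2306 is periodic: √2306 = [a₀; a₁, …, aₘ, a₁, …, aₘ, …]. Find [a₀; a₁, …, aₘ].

a₀ = ⌊√2306⌋ = 48.
With m₀=0, d₀=1 and mₖ₊₁ = dₖaₖ − mₖ, dₖ₊₁ = (n − mₖ₊₁²)/dₖ, aₖ₊₁ = ⌊(a₀+mₖ₊₁)/dₖ₊₁⌋:
  k=1: m=48, d=2, a=48
  k=2: m=48, d=1, a=96
d=1 and a=2a₀=96 at k=2, so the next step gives (m, d) = (48, 2) again — its k=1 value — and the period has length 2.

[48; 48, 96]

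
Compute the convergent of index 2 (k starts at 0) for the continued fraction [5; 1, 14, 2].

Using pₖ = aₖpₖ₋₁ + pₖ₋₂, qₖ = aₖqₖ₋₁ + qₖ₋₂ (with p₋₁=1, p₋₂=0, q₋₁=0, q₋₂=1):
  k=0: a=5, p=5, q=1
  k=1: a=1, p=6, q=1
  k=2: a=14, p=89, q=15

89/15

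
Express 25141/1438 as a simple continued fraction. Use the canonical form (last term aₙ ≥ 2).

[17; 2, 14, 2, 11, 2]

25141 = 17·1438 + 695
1438 = 2·695 + 48
695 = 14·48 + 23
48 = 2·23 + 2
23 = 11·2 + 1
2 = 2·1 + 0  (stop)
So 25141/1438 = [17; 2, 14, 2, 11, 2].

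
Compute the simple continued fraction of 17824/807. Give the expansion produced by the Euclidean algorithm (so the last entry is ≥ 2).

[22; 11, 1, 1, 8, 4]

17824 = 22·807 + 70
807 = 11·70 + 37
70 = 1·37 + 33
37 = 1·33 + 4
33 = 8·4 + 1
4 = 4·1 + 0  (stop)
So 17824/807 = [22; 11, 1, 1, 8, 4].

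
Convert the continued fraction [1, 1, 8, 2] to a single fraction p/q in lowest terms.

36/19

Using pₖ = aₖpₖ₋₁ + pₖ₋₂ and qₖ = aₖqₖ₋₁ + qₖ₋₂:
  k=0: a=1, p=1, q=1
  k=1: a=1, p=2, q=1
  k=2: a=8, p=17, q=9
  k=3: a=2, p=36, q=19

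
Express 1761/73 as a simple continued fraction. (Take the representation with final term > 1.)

[24; 8, 9]

1761 = 24*73 + 9
73 = 8*9 + 1
9 = 9*1 + 0  (stop)
So 1761/73 = [24; 8, 9].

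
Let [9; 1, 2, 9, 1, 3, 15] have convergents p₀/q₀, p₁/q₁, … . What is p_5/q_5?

1171/121

Using pₖ = aₖpₖ₋₁ + pₖ₋₂, qₖ = aₖqₖ₋₁ + qₖ₋₂ (with p₋₁=1, p₋₂=0, q₋₁=0, q₋₂=1):
  k=0: a=9, p=9, q=1
  k=1: a=1, p=10, q=1
  k=2: a=2, p=29, q=3
  k=3: a=9, p=271, q=28
  k=4: a=1, p=300, q=31
  k=5: a=3, p=1171, q=121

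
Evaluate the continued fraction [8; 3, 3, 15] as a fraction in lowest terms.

1270/153

Fold from the inside: start with 15/1.
  3 + 1/15 = 46/15
  3 + 15/46 = 153/46
  8 + 46/153 = 1270/153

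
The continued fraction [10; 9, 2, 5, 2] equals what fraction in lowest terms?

2294/227

Using pₖ = aₖpₖ₋₁ + pₖ₋₂ and qₖ = aₖqₖ₋₁ + qₖ₋₂:
  k=0: a=10, p=10, q=1
  k=1: a=9, p=91, q=9
  k=2: a=2, p=192, q=19
  k=3: a=5, p=1051, q=104
  k=4: a=2, p=2294, q=227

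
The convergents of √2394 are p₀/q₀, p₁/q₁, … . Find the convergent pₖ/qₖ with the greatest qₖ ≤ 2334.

67081/1371

√2394 = [48; 1, 12, 1, 96, …] (period length 4).
Convergents:
  p_0/q_0 = 48/1
  p_1/q_1 = 49/1
  p_2/q_2 = 636/13
  p_3/q_3 = 685/14
  p_4/q_4 = 66396/1357
  p_5/q_5 = 67081/1371
  p_6/q_6 = 871368/17809
q_5 = 1371 ≤ 2334 < 17809 = q_6, so the answer is 67081/1371.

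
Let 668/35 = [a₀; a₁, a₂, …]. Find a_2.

1

668 = 19·35 + 3   →  a_0 = 19
35 = 11·3 + 2   →  a_1 = 11
3 = 1·2 + 1   →  a_2 = 1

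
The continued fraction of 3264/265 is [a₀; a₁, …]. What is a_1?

3

3264 = 12·265 + 84   →  a_0 = 12
265 = 3·84 + 13   →  a_1 = 3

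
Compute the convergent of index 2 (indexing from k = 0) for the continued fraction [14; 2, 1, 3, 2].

43/3

Using pₖ = aₖpₖ₋₁ + pₖ₋₂, qₖ = aₖqₖ₋₁ + qₖ₋₂ (with p₋₁=1, p₋₂=0, q₋₁=0, q₋₂=1):
  k=0: a=14, p=14, q=1
  k=1: a=2, p=29, q=2
  k=2: a=1, p=43, q=3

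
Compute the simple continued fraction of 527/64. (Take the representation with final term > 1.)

527 = 8*64 + 15
64 = 4*15 + 4
15 = 3*4 + 3
4 = 1*3 + 1
3 = 3*1 + 0  (stop)
So 527/64 = [8; 4, 3, 1, 3].

[8; 4, 3, 1, 3]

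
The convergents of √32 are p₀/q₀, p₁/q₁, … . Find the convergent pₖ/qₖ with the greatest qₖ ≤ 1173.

6149/1087

√32 = [5; 1, 1, 1, 10, …] (period length 4).
Convergents:
  p_0/q_0 = 5/1
  p_1/q_1 = 6/1
  p_2/q_2 = 11/2
  p_3/q_3 = 17/3
  p_4/q_4 = 181/32
  p_5/q_5 = 198/35
  p_6/q_6 = 379/67
  p_7/q_7 = 577/102
  p_8/q_8 = 6149/1087
  p_9/q_9 = 6726/1189
q_8 = 1087 ≤ 1173 < 1189 = q_9, so the answer is 6149/1087.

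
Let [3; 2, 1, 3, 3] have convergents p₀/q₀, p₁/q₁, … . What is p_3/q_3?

Using pₖ = aₖpₖ₋₁ + pₖ₋₂, qₖ = aₖqₖ₋₁ + qₖ₋₂ (with p₋₁=1, p₋₂=0, q₋₁=0, q₋₂=1):
  k=0: a=3, p=3, q=1
  k=1: a=2, p=7, q=2
  k=2: a=1, p=10, q=3
  k=3: a=3, p=37, q=11

37/11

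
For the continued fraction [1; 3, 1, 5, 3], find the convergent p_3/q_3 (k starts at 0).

Using pₖ = aₖpₖ₋₁ + pₖ₋₂, qₖ = aₖqₖ₋₁ + qₖ₋₂ (with p₋₁=1, p₋₂=0, q₋₁=0, q₋₂=1):
  k=0: a=1, p=1, q=1
  k=1: a=3, p=4, q=3
  k=2: a=1, p=5, q=4
  k=3: a=5, p=29, q=23

29/23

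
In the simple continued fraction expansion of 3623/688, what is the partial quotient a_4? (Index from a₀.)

3623 = 5·688 + 183   →  a_0 = 5
688 = 3·183 + 139   →  a_1 = 3
183 = 1·139 + 44   →  a_2 = 1
139 = 3·44 + 7   →  a_3 = 3
44 = 6·7 + 2   →  a_4 = 6

6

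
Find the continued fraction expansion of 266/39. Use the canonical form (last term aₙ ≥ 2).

266 = 6·39 + 32
39 = 1·32 + 7
32 = 4·7 + 4
7 = 1·4 + 3
4 = 1·3 + 1
3 = 3·1 + 0  (stop)
So 266/39 = [6; 1, 4, 1, 1, 3].

[6; 1, 4, 1, 1, 3]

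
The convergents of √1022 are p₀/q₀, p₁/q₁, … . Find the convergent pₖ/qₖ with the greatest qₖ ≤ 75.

1023/32

√1022 = [31; 1, 30, 1, 62, …] (period length 4).
Convergents:
  p_0/q_0 = 31/1
  p_1/q_1 = 32/1
  p_2/q_2 = 991/31
  p_3/q_3 = 1023/32
  p_4/q_4 = 64417/2015
q_3 = 32 ≤ 75 < 2015 = q_4, so the answer is 1023/32.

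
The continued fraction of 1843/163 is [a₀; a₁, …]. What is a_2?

3

1843 = 11·163 + 50   →  a_0 = 11
163 = 3·50 + 13   →  a_1 = 3
50 = 3·13 + 11   →  a_2 = 3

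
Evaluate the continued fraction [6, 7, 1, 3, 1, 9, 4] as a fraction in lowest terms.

9603/1567

Fold from the inside: start with 4/1.
  9 + 1/4 = 37/4
  1 + 4/37 = 41/37
  3 + 37/41 = 160/41
  1 + 41/160 = 201/160
  7 + 160/201 = 1567/201
  6 + 201/1567 = 9603/1567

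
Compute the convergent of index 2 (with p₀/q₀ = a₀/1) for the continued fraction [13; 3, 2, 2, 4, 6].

Using pₖ = aₖpₖ₋₁ + pₖ₋₂, qₖ = aₖqₖ₋₁ + qₖ₋₂ (with p₋₁=1, p₋₂=0, q₋₁=0, q₋₂=1):
  k=0: a=13, p=13, q=1
  k=1: a=3, p=40, q=3
  k=2: a=2, p=93, q=7

93/7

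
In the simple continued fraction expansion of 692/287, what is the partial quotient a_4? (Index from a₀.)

5

692 = 2·287 + 118   →  a_0 = 2
287 = 2·118 + 51   →  a_1 = 2
118 = 2·51 + 16   →  a_2 = 2
51 = 3·16 + 3   →  a_3 = 3
16 = 5·3 + 1   →  a_4 = 5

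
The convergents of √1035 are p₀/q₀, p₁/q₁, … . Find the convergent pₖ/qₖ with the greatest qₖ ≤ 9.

193/6

√1035 = [32; 5, 1, 5, 64, …] (period length 4).
Convergents:
  p_0/q_0 = 32/1
  p_1/q_1 = 161/5
  p_2/q_2 = 193/6
  p_3/q_3 = 1126/35
q_2 = 6 ≤ 9 < 35 = q_3, so the answer is 193/6.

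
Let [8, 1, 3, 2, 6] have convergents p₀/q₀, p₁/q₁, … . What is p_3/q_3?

79/9

Using pₖ = aₖpₖ₋₁ + pₖ₋₂, qₖ = aₖqₖ₋₁ + qₖ₋₂ (with p₋₁=1, p₋₂=0, q₋₁=0, q₋₂=1):
  k=0: a=8, p=8, q=1
  k=1: a=1, p=9, q=1
  k=2: a=3, p=35, q=4
  k=3: a=2, p=79, q=9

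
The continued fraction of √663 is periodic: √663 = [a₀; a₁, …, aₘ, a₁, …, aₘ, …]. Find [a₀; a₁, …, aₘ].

a₀ = ⌊√663⌋ = 25.
With m₀=0, d₀=1 and mₖ₊₁ = dₖaₖ − mₖ, dₖ₊₁ = (n − mₖ₊₁²)/dₖ, aₖ₊₁ = ⌊(a₀+mₖ₊₁)/dₖ₊₁⌋:
  k=1: m=25, d=38, a=1
  k=2: m=13, d=13, a=2
  k=3: m=13, d=38, a=1
  k=4: m=25, d=1, a=50
d=1 and a=2a₀=50 at k=4, so the next step gives (m, d) = (25, 38) again — its k=1 value — and the period has length 4.

[25; 1, 2, 1, 50]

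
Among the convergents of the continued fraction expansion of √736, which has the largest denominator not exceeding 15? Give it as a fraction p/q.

√736 = [27; 7, 1, 2, 1, 2, 1, 7, 54, …] (period length 8).
Convergents:
  p_0/q_0 = 27/1
  p_1/q_1 = 190/7
  p_2/q_2 = 217/8
  p_3/q_3 = 624/23
q_2 = 8 ≤ 15 < 23 = q_3, so the answer is 217/8.

217/8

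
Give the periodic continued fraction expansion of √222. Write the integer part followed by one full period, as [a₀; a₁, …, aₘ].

[14; 1, 8, 1, 28]

a₀ = ⌊√222⌋ = 14.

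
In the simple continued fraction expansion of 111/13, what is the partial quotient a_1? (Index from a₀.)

1

111 = 8·13 + 7   →  a_0 = 8
13 = 1·7 + 6   →  a_1 = 1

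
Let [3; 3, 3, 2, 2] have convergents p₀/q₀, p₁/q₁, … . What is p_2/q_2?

33/10

Using pₖ = aₖpₖ₋₁ + pₖ₋₂, qₖ = aₖqₖ₋₁ + qₖ₋₂ (with p₋₁=1, p₋₂=0, q₋₁=0, q₋₂=1):
  k=0: a=3, p=3, q=1
  k=1: a=3, p=10, q=3
  k=2: a=3, p=33, q=10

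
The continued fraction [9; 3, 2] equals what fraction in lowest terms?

65/7

Fold from the inside: start with 2/1.
  3 + 1/2 = 7/2
  9 + 2/7 = 65/7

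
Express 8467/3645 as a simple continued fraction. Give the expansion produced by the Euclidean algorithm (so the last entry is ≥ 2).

8467 = 2×3645 + 1177
3645 = 3×1177 + 114
1177 = 10×114 + 37
114 = 3×37 + 3
37 = 12×3 + 1
3 = 3×1 + 0  (stop)
So 8467/3645 = [2; 3, 10, 3, 12, 3].

[2; 3, 10, 3, 12, 3]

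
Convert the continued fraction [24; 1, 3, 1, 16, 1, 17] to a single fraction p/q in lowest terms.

39602/1597

Fold from the inside: start with 17/1.
  1 + 1/17 = 18/17
  16 + 17/18 = 305/18
  1 + 18/305 = 323/305
  3 + 305/323 = 1274/323
  1 + 323/1274 = 1597/1274
  24 + 1274/1597 = 39602/1597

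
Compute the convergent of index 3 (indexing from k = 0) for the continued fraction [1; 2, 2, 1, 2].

10/7

Using pₖ = aₖpₖ₋₁ + pₖ₋₂, qₖ = aₖqₖ₋₁ + qₖ₋₂ (with p₋₁=1, p₋₂=0, q₋₁=0, q₋₂=1):
  k=0: a=1, p=1, q=1
  k=1: a=2, p=3, q=2
  k=2: a=2, p=7, q=5
  k=3: a=1, p=10, q=7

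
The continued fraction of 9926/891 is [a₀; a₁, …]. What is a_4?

9926 = 11·891 + 125   →  a_0 = 11
891 = 7·125 + 16   →  a_1 = 7
125 = 7·16 + 13   →  a_2 = 7
16 = 1·13 + 3   →  a_3 = 1
13 = 4·3 + 1   →  a_4 = 4

4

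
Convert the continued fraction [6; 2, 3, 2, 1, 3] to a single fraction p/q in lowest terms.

547/85

Fold from the inside: start with 3/1.
  1 + 1/3 = 4/3
  2 + 3/4 = 11/4
  3 + 4/11 = 37/11
  2 + 11/37 = 85/37
  6 + 37/85 = 547/85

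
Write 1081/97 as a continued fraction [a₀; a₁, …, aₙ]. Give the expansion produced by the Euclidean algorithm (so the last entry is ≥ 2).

[11; 6, 1, 13]

1081 = 11×97 + 14
97 = 6×14 + 13
14 = 1×13 + 1
13 = 13×1 + 0  (stop)
So 1081/97 = [11; 6, 1, 13].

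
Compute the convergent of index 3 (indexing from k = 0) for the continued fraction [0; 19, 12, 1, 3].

13/248

Using pₖ = aₖpₖ₋₁ + pₖ₋₂, qₖ = aₖqₖ₋₁ + qₖ₋₂ (with p₋₁=1, p₋₂=0, q₋₁=0, q₋₂=1):
  k=0: a=0, p=0, q=1
  k=1: a=19, p=1, q=19
  k=2: a=12, p=12, q=229
  k=3: a=1, p=13, q=248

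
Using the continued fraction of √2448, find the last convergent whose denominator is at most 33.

1039/21

√2448 = [49; 2, 10, 2, 98, …] (period length 4).
Convergents:
  p_0/q_0 = 49/1
  p_1/q_1 = 99/2
  p_2/q_2 = 1039/21
  p_3/q_3 = 2177/44
q_2 = 21 ≤ 33 < 44 = q_3, so the answer is 1039/21.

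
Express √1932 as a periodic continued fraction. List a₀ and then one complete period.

a₀ = ⌊√1932⌋ = 43.

[43; 1, 20, 1, 86]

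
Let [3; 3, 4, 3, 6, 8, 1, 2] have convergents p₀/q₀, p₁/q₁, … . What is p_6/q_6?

Using pₖ = aₖpₖ₋₁ + pₖ₋₂, qₖ = aₖqₖ₋₁ + qₖ₋₂ (with p₋₁=1, p₋₂=0, q₋₁=0, q₋₂=1):
  k=0: a=3, p=3, q=1
  k=1: a=3, p=10, q=3
  k=2: a=4, p=43, q=13
  k=3: a=3, p=139, q=42
  k=4: a=6, p=877, q=265
  k=5: a=8, p=7155, q=2162
  k=6: a=1, p=8032, q=2427

8032/2427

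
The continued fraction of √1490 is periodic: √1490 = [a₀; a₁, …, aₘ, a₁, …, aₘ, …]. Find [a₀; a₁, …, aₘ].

[38; 1, 1, 1, 1, 76]

a₀ = ⌊√1490⌋ = 38.
With m₀=0, d₀=1 and mₖ₊₁ = dₖaₖ − mₖ, dₖ₊₁ = (n − mₖ₊₁²)/dₖ, aₖ₊₁ = ⌊(a₀+mₖ₊₁)/dₖ₊₁⌋:
  k=1: m=38, d=46, a=1
  k=2: m=8, d=31, a=1
  k=3: m=23, d=31, a=1
  k=4: m=8, d=46, a=1
  k=5: m=38, d=1, a=76
d=1 and a=2a₀=76 at k=5, so the next step gives (m, d) = (38, 46) again — its k=1 value — and the period has length 5.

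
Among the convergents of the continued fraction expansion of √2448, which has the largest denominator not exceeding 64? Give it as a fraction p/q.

√2448 = [49; 2, 10, 2, 98, …] (period length 4).
Convergents:
  p_0/q_0 = 49/1
  p_1/q_1 = 99/2
  p_2/q_2 = 1039/21
  p_3/q_3 = 2177/44
  p_4/q_4 = 214385/4333
q_3 = 44 ≤ 64 < 4333 = q_4, so the answer is 2177/44.

2177/44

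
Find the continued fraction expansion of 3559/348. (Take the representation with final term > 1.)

3559 = 10*348 + 79
348 = 4*79 + 32
79 = 2*32 + 15
32 = 2*15 + 2
15 = 7*2 + 1
2 = 2*1 + 0  (stop)
So 3559/348 = [10; 4, 2, 2, 7, 2].

[10; 4, 2, 2, 7, 2]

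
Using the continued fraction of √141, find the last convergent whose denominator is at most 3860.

√141 = [11; 1, 6, 1, 22, …] (period length 4).
Convergents:
  p_0/q_0 = 11/1
  p_1/q_1 = 12/1
  p_2/q_2 = 83/7
  p_3/q_3 = 95/8
  p_4/q_4 = 2173/183
  p_5/q_5 = 2268/191
  p_6/q_6 = 15781/1329
  p_7/q_7 = 18049/1520
  p_8/q_8 = 412859/34769
q_7 = 1520 ≤ 3860 < 34769 = q_8, so the answer is 18049/1520.

18049/1520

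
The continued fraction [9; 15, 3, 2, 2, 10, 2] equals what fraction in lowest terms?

Fold from the inside: start with 2/1.
  10 + 1/2 = 21/2
  2 + 2/21 = 44/21
  2 + 21/44 = 109/44
  3 + 44/109 = 371/109
  15 + 109/371 = 5674/371
  9 + 371/5674 = 51437/5674

51437/5674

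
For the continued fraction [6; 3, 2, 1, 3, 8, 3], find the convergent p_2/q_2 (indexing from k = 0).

Using pₖ = aₖpₖ₋₁ + pₖ₋₂, qₖ = aₖqₖ₋₁ + qₖ₋₂ (with p₋₁=1, p₋₂=0, q₋₁=0, q₋₂=1):
  k=0: a=6, p=6, q=1
  k=1: a=3, p=19, q=3
  k=2: a=2, p=44, q=7

44/7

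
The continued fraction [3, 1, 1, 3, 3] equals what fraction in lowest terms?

Fold from the inside: start with 3/1.
  3 + 1/3 = 10/3
  1 + 3/10 = 13/10
  1 + 10/13 = 23/13
  3 + 13/23 = 82/23

82/23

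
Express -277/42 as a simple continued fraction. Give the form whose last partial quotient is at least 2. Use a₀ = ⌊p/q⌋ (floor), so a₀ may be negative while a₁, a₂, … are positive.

-277 = -7*42 + 17
42 = 2*17 + 8
17 = 2*8 + 1
8 = 8*1 + 0  (stop)
So -277/42 = [-7; 2, 2, 8].

[-7; 2, 2, 8]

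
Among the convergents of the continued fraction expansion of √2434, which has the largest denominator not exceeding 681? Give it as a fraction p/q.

21905/444

√2434 = [49; 2, 1, 48, 1, 2, 98, …] (period length 6).
Convergents:
  p_0/q_0 = 49/1
  p_1/q_1 = 99/2
  p_2/q_2 = 148/3
  p_3/q_3 = 7203/146
  p_4/q_4 = 7351/149
  p_5/q_5 = 21905/444
  p_6/q_6 = 2154041/43661
q_5 = 444 ≤ 681 < 43661 = q_6, so the answer is 21905/444.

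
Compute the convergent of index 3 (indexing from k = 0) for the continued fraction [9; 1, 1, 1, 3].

Using pₖ = aₖpₖ₋₁ + pₖ₋₂, qₖ = aₖqₖ₋₁ + qₖ₋₂ (with p₋₁=1, p₋₂=0, q₋₁=0, q₋₂=1):
  k=0: a=9, p=9, q=1
  k=1: a=1, p=10, q=1
  k=2: a=1, p=19, q=2
  k=3: a=1, p=29, q=3

29/3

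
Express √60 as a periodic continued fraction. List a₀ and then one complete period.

[7; 1, 2, 1, 14]

a₀ = ⌊√60⌋ = 7.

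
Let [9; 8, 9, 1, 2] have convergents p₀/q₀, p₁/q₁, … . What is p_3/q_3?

Using pₖ = aₖpₖ₋₁ + pₖ₋₂, qₖ = aₖqₖ₋₁ + qₖ₋₂ (with p₋₁=1, p₋₂=0, q₋₁=0, q₋₂=1):
  k=0: a=9, p=9, q=1
  k=1: a=8, p=73, q=8
  k=2: a=9, p=666, q=73
  k=3: a=1, p=739, q=81

739/81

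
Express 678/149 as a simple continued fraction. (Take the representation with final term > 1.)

[4; 1, 1, 4, 2, 7]

678 = 4*149 + 82
149 = 1*82 + 67
82 = 1*67 + 15
67 = 4*15 + 7
15 = 2*7 + 1
7 = 7*1 + 0  (stop)
So 678/149 = [4; 1, 1, 4, 2, 7].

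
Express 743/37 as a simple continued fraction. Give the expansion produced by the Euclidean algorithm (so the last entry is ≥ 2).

[20; 12, 3]

743 = 20*37 + 3
37 = 12*3 + 1
3 = 3*1 + 0  (stop)
So 743/37 = [20; 12, 3].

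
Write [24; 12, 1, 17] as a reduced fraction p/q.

5610/233

Using pₖ = aₖpₖ₋₁ + pₖ₋₂ and qₖ = aₖqₖ₋₁ + qₖ₋₂:
  k=0: a=24, p=24, q=1
  k=1: a=12, p=289, q=12
  k=2: a=1, p=313, q=13
  k=3: a=17, p=5610, q=233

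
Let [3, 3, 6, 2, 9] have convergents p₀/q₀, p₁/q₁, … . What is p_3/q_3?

Using pₖ = aₖpₖ₋₁ + pₖ₋₂, qₖ = aₖqₖ₋₁ + qₖ₋₂ (with p₋₁=1, p₋₂=0, q₋₁=0, q₋₂=1):
  k=0: a=3, p=3, q=1
  k=1: a=3, p=10, q=3
  k=2: a=6, p=63, q=19
  k=3: a=2, p=136, q=41

136/41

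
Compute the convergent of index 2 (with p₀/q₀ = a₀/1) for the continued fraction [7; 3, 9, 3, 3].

Using pₖ = aₖpₖ₋₁ + pₖ₋₂, qₖ = aₖqₖ₋₁ + qₖ₋₂ (with p₋₁=1, p₋₂=0, q₋₁=0, q₋₂=1):
  k=0: a=7, p=7, q=1
  k=1: a=3, p=22, q=3
  k=2: a=9, p=205, q=28

205/28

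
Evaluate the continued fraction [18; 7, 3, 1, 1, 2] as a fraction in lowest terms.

Fold from the inside: start with 2/1.
  1 + 1/2 = 3/2
  1 + 2/3 = 5/3
  3 + 3/5 = 18/5
  7 + 5/18 = 131/18
  18 + 18/131 = 2376/131

2376/131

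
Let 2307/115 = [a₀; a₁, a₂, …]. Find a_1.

2307 = 20·115 + 7   →  a_0 = 20
115 = 16·7 + 3   →  a_1 = 16

16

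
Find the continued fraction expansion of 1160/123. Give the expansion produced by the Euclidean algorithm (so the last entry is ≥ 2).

[9; 2, 3, 8, 2]

1160 = 9·123 + 53
123 = 2·53 + 17
53 = 3·17 + 2
17 = 8·2 + 1
2 = 2·1 + 0  (stop)
So 1160/123 = [9; 2, 3, 8, 2].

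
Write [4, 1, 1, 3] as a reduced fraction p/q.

32/7

Fold from the inside: start with 3/1.
  1 + 1/3 = 4/3
  1 + 3/4 = 7/4
  4 + 4/7 = 32/7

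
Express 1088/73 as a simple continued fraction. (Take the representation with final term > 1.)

1088 = 14·73 + 66
73 = 1·66 + 7
66 = 9·7 + 3
7 = 2·3 + 1
3 = 3·1 + 0  (stop)
So 1088/73 = [14; 1, 9, 2, 3].

[14; 1, 9, 2, 3]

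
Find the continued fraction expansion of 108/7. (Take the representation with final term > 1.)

108 = 15*7 + 3
7 = 2*3 + 1
3 = 3*1 + 0  (stop)
So 108/7 = [15; 2, 3].

[15; 2, 3]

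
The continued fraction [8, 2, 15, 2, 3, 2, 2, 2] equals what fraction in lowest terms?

Fold from the inside: start with 2/1.
  2 + 1/2 = 5/2
  2 + 2/5 = 12/5
  3 + 5/12 = 41/12
  2 + 12/41 = 94/41
  15 + 41/94 = 1451/94
  2 + 94/1451 = 2996/1451
  8 + 1451/2996 = 25419/2996

25419/2996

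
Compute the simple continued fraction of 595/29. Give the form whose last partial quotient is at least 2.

595 = 20*29 + 15
29 = 1*15 + 14
15 = 1*14 + 1
14 = 14*1 + 0  (stop)
So 595/29 = [20; 1, 1, 14].

[20; 1, 1, 14]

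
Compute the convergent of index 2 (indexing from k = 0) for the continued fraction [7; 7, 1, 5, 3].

Using pₖ = aₖpₖ₋₁ + pₖ₋₂, qₖ = aₖqₖ₋₁ + qₖ₋₂ (with p₋₁=1, p₋₂=0, q₋₁=0, q₋₂=1):
  k=0: a=7, p=7, q=1
  k=1: a=7, p=50, q=7
  k=2: a=1, p=57, q=8

57/8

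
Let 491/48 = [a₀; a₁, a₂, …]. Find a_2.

491 = 10·48 + 11   →  a_0 = 10
48 = 4·11 + 4   →  a_1 = 4
11 = 2·4 + 3   →  a_2 = 2

2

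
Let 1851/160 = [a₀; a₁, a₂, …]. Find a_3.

1851 = 11·160 + 91   →  a_0 = 11
160 = 1·91 + 69   →  a_1 = 1
91 = 1·69 + 22   →  a_2 = 1
69 = 3·22 + 3   →  a_3 = 3

3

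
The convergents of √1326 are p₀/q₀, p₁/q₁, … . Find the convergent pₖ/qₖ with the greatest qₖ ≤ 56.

√1326 = [36; 2, 2, 2, 2, 2, 72, …] (period length 6).
Convergents:
  p_0/q_0 = 36/1
  p_1/q_1 = 73/2
  p_2/q_2 = 182/5
  p_3/q_3 = 437/12
  p_4/q_4 = 1056/29
  p_5/q_5 = 2549/70
q_4 = 29 ≤ 56 < 70 = q_5, so the answer is 1056/29.

1056/29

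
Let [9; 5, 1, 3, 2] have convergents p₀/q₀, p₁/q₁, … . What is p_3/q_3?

211/23

Using pₖ = aₖpₖ₋₁ + pₖ₋₂, qₖ = aₖqₖ₋₁ + qₖ₋₂ (with p₋₁=1, p₋₂=0, q₋₁=0, q₋₂=1):
  k=0: a=9, p=9, q=1
  k=1: a=5, p=46, q=5
  k=2: a=1, p=55, q=6
  k=3: a=3, p=211, q=23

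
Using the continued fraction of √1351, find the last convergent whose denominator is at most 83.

1507/41

√1351 = [36; 1, 3, 10, 3, 1, 72, …] (period length 6).
Convergents:
  p_0/q_0 = 36/1
  p_1/q_1 = 37/1
  p_2/q_2 = 147/4
  p_3/q_3 = 1507/41
  p_4/q_4 = 4668/127
q_3 = 41 ≤ 83 < 127 = q_4, so the answer is 1507/41.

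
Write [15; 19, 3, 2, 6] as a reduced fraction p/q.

13065/868

Using pₖ = aₖpₖ₋₁ + pₖ₋₂ and qₖ = aₖqₖ₋₁ + qₖ₋₂:
  k=0: a=15, p=15, q=1
  k=1: a=19, p=286, q=19
  k=2: a=3, p=873, q=58
  k=3: a=2, p=2032, q=135
  k=4: a=6, p=13065, q=868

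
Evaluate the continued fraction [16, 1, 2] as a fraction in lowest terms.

Using pₖ = aₖpₖ₋₁ + pₖ₋₂ and qₖ = aₖqₖ₋₁ + qₖ₋₂:
  k=0: a=16, p=16, q=1
  k=1: a=1, p=17, q=1
  k=2: a=2, p=50, q=3

50/3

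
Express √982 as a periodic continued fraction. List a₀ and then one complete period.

[31; 2, 1, 30, 1, 2, 62]

a₀ = ⌊√982⌋ = 31.
With m₀=0, d₀=1 and mₖ₊₁ = dₖaₖ − mₖ, dₖ₊₁ = (n − mₖ₊₁²)/dₖ, aₖ₊₁ = ⌊(a₀+mₖ₊₁)/dₖ₊₁⌋:
  k=1: m=31, d=21, a=2
  k=2: m=11, d=41, a=1
  k=3: m=30, d=2, a=30
  k=4: m=30, d=41, a=1
  k=5: m=11, d=21, a=2
  k=6: m=31, d=1, a=62
d=1 and a=2a₀=62 at k=6, so the next step gives (m, d) = (31, 21) again — its k=1 value — and the period has length 6.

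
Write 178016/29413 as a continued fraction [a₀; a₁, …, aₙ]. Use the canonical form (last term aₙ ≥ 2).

178016 = 6·29413 + 1538
29413 = 19·1538 + 191
1538 = 8·191 + 10
191 = 19·10 + 1
10 = 10·1 + 0  (stop)
So 178016/29413 = [6; 19, 8, 19, 10].

[6; 19, 8, 19, 10]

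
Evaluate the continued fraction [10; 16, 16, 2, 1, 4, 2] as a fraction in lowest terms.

Using pₖ = aₖpₖ₋₁ + pₖ₋₂ and qₖ = aₖqₖ₋₁ + qₖ₋₂:
  k=0: a=10, p=10, q=1
  k=1: a=16, p=161, q=16
  k=2: a=16, p=2586, q=257
  k=3: a=2, p=5333, q=530
  k=4: a=1, p=7919, q=787
  k=5: a=4, p=37009, q=3678
  k=6: a=2, p=81937, q=8143

81937/8143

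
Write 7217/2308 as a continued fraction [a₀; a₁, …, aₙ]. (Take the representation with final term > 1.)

[3; 7, 1, 7, 7, 5]

7217 = 3*2308 + 293
2308 = 7*293 + 257
293 = 1*257 + 36
257 = 7*36 + 5
36 = 7*5 + 1
5 = 5*1 + 0  (stop)
So 7217/2308 = [3; 7, 1, 7, 7, 5].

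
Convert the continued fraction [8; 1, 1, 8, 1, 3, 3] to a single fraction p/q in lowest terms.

2055/241

Fold from the inside: start with 3/1.
  3 + 1/3 = 10/3
  1 + 3/10 = 13/10
  8 + 10/13 = 114/13
  1 + 13/114 = 127/114
  1 + 114/127 = 241/127
  8 + 127/241 = 2055/241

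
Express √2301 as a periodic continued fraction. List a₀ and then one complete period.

[47; 1, 30, 1, 94]

a₀ = ⌊√2301⌋ = 47.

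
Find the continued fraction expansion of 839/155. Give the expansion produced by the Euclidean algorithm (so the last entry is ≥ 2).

[5; 2, 2, 2, 1, 2, 3]

839 = 5*155 + 64
155 = 2*64 + 27
64 = 2*27 + 10
27 = 2*10 + 7
10 = 1*7 + 3
7 = 2*3 + 1
3 = 3*1 + 0  (stop)
So 839/155 = [5; 2, 2, 2, 1, 2, 3].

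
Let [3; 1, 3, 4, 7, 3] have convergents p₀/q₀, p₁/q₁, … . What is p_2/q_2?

Using pₖ = aₖpₖ₋₁ + pₖ₋₂, qₖ = aₖqₖ₋₁ + qₖ₋₂ (with p₋₁=1, p₋₂=0, q₋₁=0, q₋₂=1):
  k=0: a=3, p=3, q=1
  k=1: a=1, p=4, q=1
  k=2: a=3, p=15, q=4

15/4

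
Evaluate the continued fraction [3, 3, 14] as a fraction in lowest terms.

143/43

Using pₖ = aₖpₖ₋₁ + pₖ₋₂ and qₖ = aₖqₖ₋₁ + qₖ₋₂:
  k=0: a=3, p=3, q=1
  k=1: a=3, p=10, q=3
  k=2: a=14, p=143, q=43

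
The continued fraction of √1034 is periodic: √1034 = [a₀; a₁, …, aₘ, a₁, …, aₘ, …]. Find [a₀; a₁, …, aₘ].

[32; 6, 2, 2, 2, 6, 64]

a₀ = ⌊√1034⌋ = 32.
With m₀=0, d₀=1 and mₖ₊₁ = dₖaₖ − mₖ, dₖ₊₁ = (n − mₖ₊₁²)/dₖ, aₖ₊₁ = ⌊(a₀+mₖ₊₁)/dₖ₊₁⌋:
  k=1: m=32, d=10, a=6
  k=2: m=28, d=25, a=2
  k=3: m=22, d=22, a=2
  k=4: m=22, d=25, a=2
  k=5: m=28, d=10, a=6
  k=6: m=32, d=1, a=64
d=1 and a=2a₀=64 at k=6, so the next step gives (m, d) = (32, 10) again — its k=1 value — and the period has length 6.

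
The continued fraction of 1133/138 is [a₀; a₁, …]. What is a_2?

1133 = 8·138 + 29   →  a_0 = 8
138 = 4·29 + 22   →  a_1 = 4
29 = 1·22 + 7   →  a_2 = 1

1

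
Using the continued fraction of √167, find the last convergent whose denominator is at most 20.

√167 = [12; 1, 11, 1, 24, …] (period length 4).
Convergents:
  p_0/q_0 = 12/1
  p_1/q_1 = 13/1
  p_2/q_2 = 155/12
  p_3/q_3 = 168/13
  p_4/q_4 = 4187/324
q_3 = 13 ≤ 20 < 324 = q_4, so the answer is 168/13.

168/13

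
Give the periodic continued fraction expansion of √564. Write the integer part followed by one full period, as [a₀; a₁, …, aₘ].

a₀ = ⌊√564⌋ = 23.
With m₀=0, d₀=1 and mₖ₊₁ = dₖaₖ − mₖ, dₖ₊₁ = (n − mₖ₊₁²)/dₖ, aₖ₊₁ = ⌊(a₀+mₖ₊₁)/dₖ₊₁⌋:
  k=1: m=23, d=35, a=1
  k=2: m=12, d=12, a=2
  k=3: m=12, d=35, a=1
  k=4: m=23, d=1, a=46
d=1 and a=2a₀=46 at k=4, so the next step gives (m, d) = (23, 35) again — its k=1 value — and the period has length 4.

[23; 1, 2, 1, 46]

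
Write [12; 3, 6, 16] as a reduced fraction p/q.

Using pₖ = aₖpₖ₋₁ + pₖ₋₂ and qₖ = aₖqₖ₋₁ + qₖ₋₂:
  k=0: a=12, p=12, q=1
  k=1: a=3, p=37, q=3
  k=2: a=6, p=234, q=19
  k=3: a=16, p=3781, q=307

3781/307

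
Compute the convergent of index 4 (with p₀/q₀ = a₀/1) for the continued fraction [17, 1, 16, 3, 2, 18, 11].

Using pₖ = aₖpₖ₋₁ + pₖ₋₂, qₖ = aₖqₖ₋₁ + qₖ₋₂ (with p₋₁=1, p₋₂=0, q₋₁=0, q₋₂=1):
  k=0: a=17, p=17, q=1
  k=1: a=1, p=18, q=1
  k=2: a=16, p=305, q=17
  k=3: a=3, p=933, q=52
  k=4: a=2, p=2171, q=121

2171/121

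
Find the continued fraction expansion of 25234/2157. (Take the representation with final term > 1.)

[11; 1, 2, 3, 7, 7, 4]

25234 = 11·2157 + 1507
2157 = 1·1507 + 650
1507 = 2·650 + 207
650 = 3·207 + 29
207 = 7·29 + 4
29 = 7·4 + 1
4 = 4·1 + 0  (stop)
So 25234/2157 = [11; 1, 2, 3, 7, 7, 4].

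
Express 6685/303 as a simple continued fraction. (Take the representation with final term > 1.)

6685 = 22×303 + 19
303 = 15×19 + 18
19 = 1×18 + 1
18 = 18×1 + 0  (stop)
So 6685/303 = [22; 15, 1, 18].

[22; 15, 1, 18]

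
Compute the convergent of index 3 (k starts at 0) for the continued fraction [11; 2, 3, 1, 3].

103/9

Using pₖ = aₖpₖ₋₁ + pₖ₋₂, qₖ = aₖqₖ₋₁ + qₖ₋₂ (with p₋₁=1, p₋₂=0, q₋₁=0, q₋₂=1):
  k=0: a=11, p=11, q=1
  k=1: a=2, p=23, q=2
  k=2: a=3, p=80, q=7
  k=3: a=1, p=103, q=9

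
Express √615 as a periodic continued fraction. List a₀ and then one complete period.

a₀ = ⌊√615⌋ = 24.
With m₀=0, d₀=1 and mₖ₊₁ = dₖaₖ − mₖ, dₖ₊₁ = (n − mₖ₊₁²)/dₖ, aₖ₊₁ = ⌊(a₀+mₖ₊₁)/dₖ₊₁⌋:
  k=1: m=24, d=39, a=1
  k=2: m=15, d=10, a=3
  k=3: m=15, d=39, a=1
  k=4: m=24, d=1, a=48
d=1 and a=2a₀=48 at k=4, so the next step gives (m, d) = (24, 39) again — its k=1 value — and the period has length 4.

[24; 1, 3, 1, 48]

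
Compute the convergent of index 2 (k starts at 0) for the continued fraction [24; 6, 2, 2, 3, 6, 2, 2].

314/13

Using pₖ = aₖpₖ₋₁ + pₖ₋₂, qₖ = aₖqₖ₋₁ + qₖ₋₂ (with p₋₁=1, p₋₂=0, q₋₁=0, q₋₂=1):
  k=0: a=24, p=24, q=1
  k=1: a=6, p=145, q=6
  k=2: a=2, p=314, q=13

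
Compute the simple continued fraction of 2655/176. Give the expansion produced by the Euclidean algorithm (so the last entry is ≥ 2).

2655 = 15*176 + 15
176 = 11*15 + 11
15 = 1*11 + 4
11 = 2*4 + 3
4 = 1*3 + 1
3 = 3*1 + 0  (stop)
So 2655/176 = [15; 11, 1, 2, 1, 3].

[15; 11, 1, 2, 1, 3]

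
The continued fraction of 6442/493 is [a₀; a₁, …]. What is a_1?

14

6442 = 13·493 + 33   →  a_0 = 13
493 = 14·33 + 31   →  a_1 = 14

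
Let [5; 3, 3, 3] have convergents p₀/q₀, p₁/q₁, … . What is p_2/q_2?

Using pₖ = aₖpₖ₋₁ + pₖ₋₂, qₖ = aₖqₖ₋₁ + qₖ₋₂ (with p₋₁=1, p₋₂=0, q₋₁=0, q₋₂=1):
  k=0: a=5, p=5, q=1
  k=1: a=3, p=16, q=3
  k=2: a=3, p=53, q=10

53/10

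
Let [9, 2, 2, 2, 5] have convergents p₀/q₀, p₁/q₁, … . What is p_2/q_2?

Using pₖ = aₖpₖ₋₁ + pₖ₋₂, qₖ = aₖqₖ₋₁ + qₖ₋₂ (with p₋₁=1, p₋₂=0, q₋₁=0, q₋₂=1):
  k=0: a=9, p=9, q=1
  k=1: a=2, p=19, q=2
  k=2: a=2, p=47, q=5

47/5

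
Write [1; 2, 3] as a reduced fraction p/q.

Using pₖ = aₖpₖ₋₁ + pₖ₋₂ and qₖ = aₖqₖ₋₁ + qₖ₋₂:
  k=0: a=1, p=1, q=1
  k=1: a=2, p=3, q=2
  k=2: a=3, p=10, q=7

10/7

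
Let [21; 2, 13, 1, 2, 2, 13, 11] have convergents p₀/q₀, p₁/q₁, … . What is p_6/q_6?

Using pₖ = aₖpₖ₋₁ + pₖ₋₂, qₖ = aₖqₖ₋₁ + qₖ₋₂ (with p₋₁=1, p₋₂=0, q₋₁=0, q₋₂=1):
  k=0: a=21, p=21, q=1
  k=1: a=2, p=43, q=2
  k=2: a=13, p=580, q=27
  k=3: a=1, p=623, q=29
  k=4: a=2, p=1826, q=85
  k=5: a=2, p=4275, q=199
  k=6: a=13, p=57401, q=2672

57401/2672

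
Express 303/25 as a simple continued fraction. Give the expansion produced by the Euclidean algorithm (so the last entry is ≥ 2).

[12; 8, 3]

303 = 12*25 + 3
25 = 8*3 + 1
3 = 3*1 + 0  (stop)
So 303/25 = [12; 8, 3].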